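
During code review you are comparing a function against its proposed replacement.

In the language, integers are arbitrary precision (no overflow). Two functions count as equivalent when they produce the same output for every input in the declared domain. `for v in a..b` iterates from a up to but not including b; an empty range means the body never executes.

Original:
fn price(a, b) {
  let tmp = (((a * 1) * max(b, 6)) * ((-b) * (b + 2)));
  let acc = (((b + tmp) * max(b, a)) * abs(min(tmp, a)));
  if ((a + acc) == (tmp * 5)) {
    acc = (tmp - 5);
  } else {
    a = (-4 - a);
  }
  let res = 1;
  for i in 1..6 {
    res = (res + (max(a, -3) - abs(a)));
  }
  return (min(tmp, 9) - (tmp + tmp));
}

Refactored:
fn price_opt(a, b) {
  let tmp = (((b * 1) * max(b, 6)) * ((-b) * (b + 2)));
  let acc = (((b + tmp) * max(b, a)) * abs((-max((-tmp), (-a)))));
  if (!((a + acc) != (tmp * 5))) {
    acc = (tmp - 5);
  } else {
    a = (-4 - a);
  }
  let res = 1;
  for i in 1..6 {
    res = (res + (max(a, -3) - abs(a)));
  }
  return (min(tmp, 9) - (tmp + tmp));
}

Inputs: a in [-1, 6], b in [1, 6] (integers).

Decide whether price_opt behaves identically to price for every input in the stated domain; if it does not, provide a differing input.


Evaluate both at a=-1, b=1.
price: tmp = 18; acc = 19; ((a + acc) == (tmp * 5)) -> false; a = -3; res = 1; [i=1]; res = -5; [i=2]; res = -11; [i=3]; res = -17; [i=4]; res = -23; [i=5]; res = -29; return -27
price_opt: tmp = -18; acc = -306; (!((a + acc) != (tmp * 5))) -> false; a = -3; res = 1; [i=1]; res = -5; [i=2]; res = -11; [i=3]; res = -17; [i=4]; res = -23; [i=5]; res = -29; return 18
-27 vs 18 — the two versions disagree here.
verdict: not equivalent; witness: a=-1, b=1


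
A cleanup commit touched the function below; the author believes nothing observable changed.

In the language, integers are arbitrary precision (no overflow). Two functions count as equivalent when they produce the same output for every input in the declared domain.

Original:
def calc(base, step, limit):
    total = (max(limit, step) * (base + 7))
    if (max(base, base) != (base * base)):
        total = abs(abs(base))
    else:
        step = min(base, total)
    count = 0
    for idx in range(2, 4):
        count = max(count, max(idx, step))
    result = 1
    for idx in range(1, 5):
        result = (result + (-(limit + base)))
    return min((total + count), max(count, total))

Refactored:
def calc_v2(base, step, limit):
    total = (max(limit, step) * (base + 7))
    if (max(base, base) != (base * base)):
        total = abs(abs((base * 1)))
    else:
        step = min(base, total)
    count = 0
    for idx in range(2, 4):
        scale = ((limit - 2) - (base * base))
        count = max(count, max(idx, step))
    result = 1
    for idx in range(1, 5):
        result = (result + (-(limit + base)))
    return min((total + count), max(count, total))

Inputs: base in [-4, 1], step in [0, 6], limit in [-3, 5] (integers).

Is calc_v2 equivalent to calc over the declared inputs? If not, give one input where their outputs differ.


The two are interchangeable: arithmetic usage differs; and constant usage differs; and statement counts differ; and local variable names differ, and every declared input agrees.
One worked example (base=-1, step=1, limit=3) — calc: total := 18 | (max(base, base) != (base * base)): true | total := 1 | count := 0 | iter idx=2: | count := 2 | iter idx=3: | count := 3 | result := 1 | iter idx=1: | result := -1 | iter idx=2: | result := -3 | iter idx=3: | result := -5 | iter idx=4: | result := -7 | result 3; calc_v2: total := 18 | (max(base, base) != (base * base)): true | total := 1 | count := 0 | iter idx=2: | scale := 0 | count := 2 | iter idx=3: | scale := 0 | count := 3 | result := 1 | iter idx=1: | result := -1 | iter idx=2: | result := -3 | iter idx=3: | result := -5 | iter idx=4: | result := -7 | result 3; agreement on 3.
Sweeping the whole domain (378 inputs) finds no disagreement.
verdict: equivalent


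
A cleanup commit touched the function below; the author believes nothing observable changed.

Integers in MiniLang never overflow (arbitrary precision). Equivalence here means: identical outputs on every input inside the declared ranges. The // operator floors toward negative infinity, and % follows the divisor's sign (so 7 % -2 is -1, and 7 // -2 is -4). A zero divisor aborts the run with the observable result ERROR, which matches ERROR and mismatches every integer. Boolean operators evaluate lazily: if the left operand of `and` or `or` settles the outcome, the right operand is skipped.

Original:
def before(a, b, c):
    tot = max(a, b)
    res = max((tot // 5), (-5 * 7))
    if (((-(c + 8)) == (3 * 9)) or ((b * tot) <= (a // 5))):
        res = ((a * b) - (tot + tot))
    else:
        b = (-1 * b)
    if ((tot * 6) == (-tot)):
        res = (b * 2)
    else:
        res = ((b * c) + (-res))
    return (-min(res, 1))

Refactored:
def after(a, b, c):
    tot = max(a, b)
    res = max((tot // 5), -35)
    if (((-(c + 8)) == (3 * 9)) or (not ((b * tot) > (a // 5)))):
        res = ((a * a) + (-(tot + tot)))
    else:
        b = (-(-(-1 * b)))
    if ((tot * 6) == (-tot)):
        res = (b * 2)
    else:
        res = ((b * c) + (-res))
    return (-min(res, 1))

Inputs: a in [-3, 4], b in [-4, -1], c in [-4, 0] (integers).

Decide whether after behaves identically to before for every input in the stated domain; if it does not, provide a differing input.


Consider the input a=2, b=-4, c=0.
before: tot = 2; res = 0; (((-(c + 8)) == (3 * 9)) or ((b * tot) <= (a // 5))) -> true; res = -12; ((tot * 6) == (-tot)) -> false; res = 12; return -1
after: tot = 2; res = 0; (((-(c + 8)) == (3 * 9)) or (not ((b * tot) > (a // 5)))) -> true; res = 0; ((tot * 6) == (-tot)) -> false; res = 0; return 0
-1 and 0 differ, so these are not the same function on this domain.
verdict: not equivalent; witness: a=2, b=-4, c=0


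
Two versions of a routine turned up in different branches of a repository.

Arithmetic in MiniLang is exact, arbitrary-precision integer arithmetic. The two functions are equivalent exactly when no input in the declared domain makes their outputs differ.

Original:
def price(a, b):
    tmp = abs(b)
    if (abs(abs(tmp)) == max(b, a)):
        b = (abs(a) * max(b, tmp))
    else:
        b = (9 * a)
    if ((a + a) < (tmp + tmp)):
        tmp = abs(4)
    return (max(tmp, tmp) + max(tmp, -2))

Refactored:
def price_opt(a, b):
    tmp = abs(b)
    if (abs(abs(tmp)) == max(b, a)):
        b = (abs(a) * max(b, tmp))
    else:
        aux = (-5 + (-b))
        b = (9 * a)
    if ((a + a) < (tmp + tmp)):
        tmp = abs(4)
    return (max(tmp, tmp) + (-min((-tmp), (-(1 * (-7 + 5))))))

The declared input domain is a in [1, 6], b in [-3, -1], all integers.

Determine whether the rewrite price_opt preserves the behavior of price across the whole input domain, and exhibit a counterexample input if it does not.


Behavior is preserved: although constant usage differs, plus statement counts differ, plus local variable names differ, plus arithmetic usage differs, plus min/max/abs usage differs, the outputs never diverge.
Tracing a=4, b=-1: price: tmp becomes 1; next (abs(abs(tmp)) == max(b, a)) evaluates to false; next b becomes 36; next ((a + a) < (tmp + tmp)) evaluates to false; next final value 2 | price_opt: tmp becomes 1; next (abs(abs(tmp)) == max(b, a)) evaluates to false; next aux becomes -4; next b becomes 36; next ((a + a) < (tmp + tmp)) evaluates to false; next final value 2 — matching result 2.
Checked all 18 inputs in the declared domain: the outputs agree on every one.
verdict: equivalent


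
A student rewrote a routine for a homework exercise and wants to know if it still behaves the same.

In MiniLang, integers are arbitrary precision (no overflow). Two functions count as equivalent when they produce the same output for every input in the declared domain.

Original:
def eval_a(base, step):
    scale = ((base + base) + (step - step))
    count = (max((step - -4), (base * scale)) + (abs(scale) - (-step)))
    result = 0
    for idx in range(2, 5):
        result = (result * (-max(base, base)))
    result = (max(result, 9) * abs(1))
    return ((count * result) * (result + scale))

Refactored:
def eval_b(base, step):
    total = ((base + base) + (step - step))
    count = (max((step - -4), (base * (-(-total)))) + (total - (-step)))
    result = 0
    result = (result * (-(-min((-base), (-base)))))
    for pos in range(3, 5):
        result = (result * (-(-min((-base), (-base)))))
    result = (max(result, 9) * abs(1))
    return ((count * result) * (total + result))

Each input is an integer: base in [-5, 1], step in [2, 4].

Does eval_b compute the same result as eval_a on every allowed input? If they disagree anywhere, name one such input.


Try base=-5, step=2.
eval_a: scale := -10 | count := 62 | result := 0 | iter idx=2: | result := 0 | iter idx=3: | result := 0 | iter idx=4: | result := 0 | result := 9 | result -558
eval_b: total := -10 | count := 42 | result := 0 | result := 0 | iter pos=3: | result := 0 | iter pos=4: | result := 0 | result := 9 | result -378
-558 != -378, so the rewrite changes behavior.
verdict: not equivalent; witness: base=-5, step=2


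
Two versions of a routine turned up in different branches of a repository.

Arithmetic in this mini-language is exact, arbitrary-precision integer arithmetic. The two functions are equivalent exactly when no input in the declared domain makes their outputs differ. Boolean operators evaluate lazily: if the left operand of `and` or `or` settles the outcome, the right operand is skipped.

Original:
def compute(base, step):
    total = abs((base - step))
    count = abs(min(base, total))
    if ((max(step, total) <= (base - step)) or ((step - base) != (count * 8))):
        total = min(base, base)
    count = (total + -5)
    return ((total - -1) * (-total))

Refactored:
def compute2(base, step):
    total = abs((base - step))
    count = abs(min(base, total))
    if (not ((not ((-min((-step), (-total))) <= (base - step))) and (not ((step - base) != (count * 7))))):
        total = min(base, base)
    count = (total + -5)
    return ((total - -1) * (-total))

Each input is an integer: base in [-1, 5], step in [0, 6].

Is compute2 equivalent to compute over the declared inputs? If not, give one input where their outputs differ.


Try base=-1, step=6.
compute: total = 7; count = 1; ((max(step, total) <= (base - step)) or ((step - base) != (count * 8))) -> true; total = -1; count = -6; return 0
compute2: total = 7; count = 1; (not ((not ((-min((-step), (-total))) <= (base - step))) and (not ((step - base) != (count * 7))))) -> false; count = 2; return -56
0 against -56: the behavior changed.
verdict: not equivalent; witness: base=-1, step=6


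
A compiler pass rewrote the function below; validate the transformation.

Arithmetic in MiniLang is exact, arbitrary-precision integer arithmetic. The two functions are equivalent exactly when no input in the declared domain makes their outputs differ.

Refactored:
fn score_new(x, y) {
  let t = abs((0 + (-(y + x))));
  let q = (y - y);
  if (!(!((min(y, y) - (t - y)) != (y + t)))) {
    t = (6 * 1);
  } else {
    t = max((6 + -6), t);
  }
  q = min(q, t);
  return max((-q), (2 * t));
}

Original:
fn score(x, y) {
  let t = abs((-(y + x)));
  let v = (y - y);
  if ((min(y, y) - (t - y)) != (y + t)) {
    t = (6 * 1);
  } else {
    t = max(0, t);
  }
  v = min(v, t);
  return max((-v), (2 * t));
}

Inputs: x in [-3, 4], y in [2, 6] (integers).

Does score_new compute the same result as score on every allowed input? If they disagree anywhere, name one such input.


This is a faithful refactor — constant usage differs, and boolean connective usage differs, and arithmetic usage differs, and local variable names differ, but the computed results match everywhere.
Spot check at x=4, y=2 — score: t = 6; v = 0; ((min(y, y) - (t - y)) != (y + t)) -> true; t = 6; v = 0; return 12. score_new: t = 6; q = 0; (!(!((min(y, y) - (t - y)) != (y + t)))) -> true; t = 6; q = 0; return 12. Both give 12.
Every one of the 40 inputs gives matching results.
verdict: equivalent


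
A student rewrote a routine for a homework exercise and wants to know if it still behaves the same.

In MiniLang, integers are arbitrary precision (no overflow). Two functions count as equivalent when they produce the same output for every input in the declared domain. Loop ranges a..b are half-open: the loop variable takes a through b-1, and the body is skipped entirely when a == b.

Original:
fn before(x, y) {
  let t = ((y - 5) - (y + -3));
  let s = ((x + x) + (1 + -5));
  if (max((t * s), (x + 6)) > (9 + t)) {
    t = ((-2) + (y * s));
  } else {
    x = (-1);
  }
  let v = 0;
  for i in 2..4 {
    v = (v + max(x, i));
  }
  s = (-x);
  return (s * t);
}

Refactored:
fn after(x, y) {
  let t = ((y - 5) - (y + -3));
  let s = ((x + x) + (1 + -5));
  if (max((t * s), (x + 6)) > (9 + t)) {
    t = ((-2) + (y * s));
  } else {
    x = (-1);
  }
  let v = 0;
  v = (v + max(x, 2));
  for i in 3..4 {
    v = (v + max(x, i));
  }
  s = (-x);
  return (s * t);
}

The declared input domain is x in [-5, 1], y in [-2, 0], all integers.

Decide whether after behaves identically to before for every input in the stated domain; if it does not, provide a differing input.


Behavior is preserved: although statement counts differ, arithmetic usage differs, loop structure differs, constant usage differs, min/max/abs usage differs, the outputs never diverge.
Tracing x=-5, y=0: before: t = -2; s = -14; (max((t * s), (x + 6)) > (9 + t)) -> true; t = -2; v = 0; [i=2]; v = 2; [i=3]; v = 5; s = 5; return -10 | after: t = -2; s = -14; (max((t * s), (x + 6)) > (9 + t)) -> true; t = -2; v = 0; v = 2; [i=3]; v = 5; s = 5; return -10 — matching result -10.
Sweeping the whole domain (21 inputs) finds no disagreement.
verdict: equivalent


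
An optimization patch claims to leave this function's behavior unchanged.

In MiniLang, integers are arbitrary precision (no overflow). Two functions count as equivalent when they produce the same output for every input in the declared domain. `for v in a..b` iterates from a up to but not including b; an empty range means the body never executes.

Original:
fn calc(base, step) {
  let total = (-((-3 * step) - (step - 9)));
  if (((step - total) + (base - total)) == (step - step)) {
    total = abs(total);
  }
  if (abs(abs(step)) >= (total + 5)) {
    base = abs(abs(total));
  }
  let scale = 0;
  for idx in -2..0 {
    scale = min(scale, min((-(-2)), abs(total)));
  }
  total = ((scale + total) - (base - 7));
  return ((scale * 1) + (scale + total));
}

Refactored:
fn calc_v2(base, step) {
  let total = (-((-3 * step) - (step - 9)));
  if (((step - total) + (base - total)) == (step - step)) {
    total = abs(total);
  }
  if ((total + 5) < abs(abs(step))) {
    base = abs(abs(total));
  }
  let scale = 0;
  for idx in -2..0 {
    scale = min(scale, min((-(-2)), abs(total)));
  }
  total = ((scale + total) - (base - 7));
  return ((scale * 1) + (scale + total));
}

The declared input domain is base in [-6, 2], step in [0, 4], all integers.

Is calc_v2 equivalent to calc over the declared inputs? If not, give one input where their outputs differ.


Whatever the rewrite altered, no input in the stated domain can expose a difference.
As a probe, take base=0, step=3: calc runs total := 3 | (((step - total) + (base - total)) == (step - step)): false | (abs(abs(step)) >= (total + 5)): false | scale := 0 | iter idx=-2: | scale := 0 | iter idx=-1: | scale := 0 | total := 10 | result 10; calc_v2 runs total := 3 | (((step - total) + (base - total)) == (step - step)): false | ((total + 5) < abs(abs(step))): false | scale := 0 | iter idx=-2: | scale := 0 | iter idx=-1: | scale := 0 | total := 10 | result 10; both end at 10.
An exhaustive pass over the 45 declared inputs shows identical outputs.
verdict: equivalent


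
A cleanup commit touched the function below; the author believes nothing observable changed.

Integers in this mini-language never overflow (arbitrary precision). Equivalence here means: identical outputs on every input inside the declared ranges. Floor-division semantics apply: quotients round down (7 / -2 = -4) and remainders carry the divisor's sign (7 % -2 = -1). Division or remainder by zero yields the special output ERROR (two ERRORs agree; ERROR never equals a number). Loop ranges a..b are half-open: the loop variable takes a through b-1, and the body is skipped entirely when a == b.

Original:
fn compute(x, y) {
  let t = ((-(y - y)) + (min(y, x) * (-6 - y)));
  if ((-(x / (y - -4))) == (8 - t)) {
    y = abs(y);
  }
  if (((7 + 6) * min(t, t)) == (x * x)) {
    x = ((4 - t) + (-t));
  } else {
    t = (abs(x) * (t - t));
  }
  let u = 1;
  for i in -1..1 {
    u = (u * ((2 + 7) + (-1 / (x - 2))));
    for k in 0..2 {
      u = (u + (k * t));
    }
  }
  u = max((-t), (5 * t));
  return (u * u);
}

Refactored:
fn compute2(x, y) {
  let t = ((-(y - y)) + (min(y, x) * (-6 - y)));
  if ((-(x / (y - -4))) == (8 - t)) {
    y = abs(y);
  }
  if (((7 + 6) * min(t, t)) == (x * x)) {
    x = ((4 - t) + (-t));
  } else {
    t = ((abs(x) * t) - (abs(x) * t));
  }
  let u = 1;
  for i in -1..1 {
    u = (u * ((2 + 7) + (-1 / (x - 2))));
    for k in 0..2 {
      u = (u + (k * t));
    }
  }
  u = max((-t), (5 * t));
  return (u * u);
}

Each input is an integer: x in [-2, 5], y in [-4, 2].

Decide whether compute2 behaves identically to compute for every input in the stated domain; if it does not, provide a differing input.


Side by side, the visible changes include: arithmetic usage differs; min/max/abs usage differs.
Spot check at x=-1, y=-3 — compute: t=9, then ((-(x / (y - -4))) == (8 - t)) is false, then (((7 + 6) * min(t, t)) == (x * x)) is false, then t=0, then u=1, then (i=-1), then u=9, then (k=0), then u=9, then (k=1), then u=9, then (i=0), then u=81, then (k=0), then u=81, then (k=1), then u=81, then u=0, then returns 0. compute2: t=9, then ((-(x / (y - -4))) == (8 - t)) is false, then (((7 + 6) * min(t, t)) == (x * x)) is false, then t=0, then u=1, then (i=-1), then u=9, then (k=0), then u=9, then (k=1), then u=9, then (i=0), then u=81, then (k=0), then u=81, then (k=1), then u=81, then u=0, then returns 0. Both give 0.
An exhaustive pass over the 56 declared inputs shows identical outputs.
verdict: equivalent


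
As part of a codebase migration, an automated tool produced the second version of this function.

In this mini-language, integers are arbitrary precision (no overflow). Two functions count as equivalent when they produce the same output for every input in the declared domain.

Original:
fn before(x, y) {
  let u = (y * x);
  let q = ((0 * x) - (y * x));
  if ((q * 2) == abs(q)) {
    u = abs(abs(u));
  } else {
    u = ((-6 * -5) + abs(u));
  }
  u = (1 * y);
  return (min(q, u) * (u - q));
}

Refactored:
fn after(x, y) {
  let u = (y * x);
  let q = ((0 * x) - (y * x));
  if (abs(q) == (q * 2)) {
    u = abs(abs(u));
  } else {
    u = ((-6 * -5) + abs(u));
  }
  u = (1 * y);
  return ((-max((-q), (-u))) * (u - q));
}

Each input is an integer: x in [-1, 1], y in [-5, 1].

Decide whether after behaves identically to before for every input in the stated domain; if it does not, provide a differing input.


This is a faithful refactor — min/max/abs usage differs, but the computed results match everywhere.
Spot check at x=-1, y=0 — before: u = 0; q = 0; ((q * 2) == abs(q)) -> true; u = 0; u = 0; return 0. after: u = 0; q = 0; (abs(q) == (q * 2)) -> true; u = 0; u = 0; return 0. Both give 0.
Across all 21 domain points the two functions coincide.
verdict: equivalent


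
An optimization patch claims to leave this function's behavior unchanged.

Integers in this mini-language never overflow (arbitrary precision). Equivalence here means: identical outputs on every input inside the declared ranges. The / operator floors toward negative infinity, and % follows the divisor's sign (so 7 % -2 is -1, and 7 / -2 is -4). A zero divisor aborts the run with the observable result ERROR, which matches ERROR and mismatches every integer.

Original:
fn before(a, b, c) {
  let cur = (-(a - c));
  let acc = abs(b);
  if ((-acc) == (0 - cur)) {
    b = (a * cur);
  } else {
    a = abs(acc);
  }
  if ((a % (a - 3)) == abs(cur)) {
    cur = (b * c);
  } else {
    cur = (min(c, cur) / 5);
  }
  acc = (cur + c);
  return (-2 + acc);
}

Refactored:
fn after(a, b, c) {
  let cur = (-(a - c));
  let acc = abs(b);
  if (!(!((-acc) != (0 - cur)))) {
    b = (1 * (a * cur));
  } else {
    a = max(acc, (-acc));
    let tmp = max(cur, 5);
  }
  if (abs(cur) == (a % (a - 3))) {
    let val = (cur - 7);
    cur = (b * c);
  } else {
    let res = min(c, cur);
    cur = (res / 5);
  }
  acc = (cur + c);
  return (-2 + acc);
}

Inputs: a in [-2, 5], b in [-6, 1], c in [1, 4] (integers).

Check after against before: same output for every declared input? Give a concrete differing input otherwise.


There is a counterexample at a=-2, b=-3, c=1: -1 on one side, ERROR on the other.
before: cur := 3 | acc := 3 | ((-acc) == (0 - cur)): true | b := -6 | ((a % (a - 3)) == abs(cur)): false | cur := 0 | acc := 1 | result -1
after: cur := 3 | acc := 3 | (!(!((-acc) != (0 - cur)))): false | a := 3 | tmp := 5 | divide-by-zero, output ERROR
verdict: not equivalent; witness: a=-2, b=-3, c=1


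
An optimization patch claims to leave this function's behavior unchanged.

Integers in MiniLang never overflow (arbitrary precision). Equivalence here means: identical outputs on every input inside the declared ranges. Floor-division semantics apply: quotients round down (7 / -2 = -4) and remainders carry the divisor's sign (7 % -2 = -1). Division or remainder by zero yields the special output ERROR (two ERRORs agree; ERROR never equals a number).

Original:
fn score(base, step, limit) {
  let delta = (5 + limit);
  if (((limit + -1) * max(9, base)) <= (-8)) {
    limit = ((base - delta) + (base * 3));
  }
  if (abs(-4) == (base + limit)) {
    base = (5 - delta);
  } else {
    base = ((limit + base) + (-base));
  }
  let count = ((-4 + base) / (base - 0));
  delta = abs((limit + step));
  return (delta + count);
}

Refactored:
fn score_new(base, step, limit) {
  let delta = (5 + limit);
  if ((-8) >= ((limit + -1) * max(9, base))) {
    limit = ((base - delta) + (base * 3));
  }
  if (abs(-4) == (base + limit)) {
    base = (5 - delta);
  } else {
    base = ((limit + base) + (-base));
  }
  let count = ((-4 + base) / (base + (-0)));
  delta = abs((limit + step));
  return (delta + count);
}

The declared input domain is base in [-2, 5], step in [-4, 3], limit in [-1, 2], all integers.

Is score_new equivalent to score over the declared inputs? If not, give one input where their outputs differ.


Comparing the listings, the differences include: comparison usage differs, arithmetic usage differs.
Spot check at base=1, step=-1, limit=0 — score: delta := 5 | (((limit + -1) * max(9, base)) <= (-8)): true | limit := -1 | (abs(-4) == (base + limit)): false | base := -1 | count := 5 | delta := 2 | result 7. score_new: delta := 5 | ((-8) >= ((limit + -1) * max(9, base))): true | limit := -1 | (abs(-4) == (base + limit)): false | base := -1 | count := 5 | delta := 2 | result 7. Both give 7.
Sweeping the whole domain (256 inputs) finds no disagreement.
verdict: equivalent


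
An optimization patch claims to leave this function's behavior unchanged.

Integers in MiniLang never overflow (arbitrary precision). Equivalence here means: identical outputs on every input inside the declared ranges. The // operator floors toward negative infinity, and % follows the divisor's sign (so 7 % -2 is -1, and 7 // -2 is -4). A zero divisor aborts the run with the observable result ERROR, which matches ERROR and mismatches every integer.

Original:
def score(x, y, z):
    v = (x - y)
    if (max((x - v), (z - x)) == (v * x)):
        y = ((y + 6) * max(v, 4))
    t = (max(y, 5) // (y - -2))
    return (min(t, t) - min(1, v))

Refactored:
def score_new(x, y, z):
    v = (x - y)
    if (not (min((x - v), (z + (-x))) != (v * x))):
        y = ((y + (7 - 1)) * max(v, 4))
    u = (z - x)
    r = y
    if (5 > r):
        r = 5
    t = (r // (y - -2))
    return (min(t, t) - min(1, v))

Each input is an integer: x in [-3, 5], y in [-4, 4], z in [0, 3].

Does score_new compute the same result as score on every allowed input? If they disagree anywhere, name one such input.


Input x=-3, y=-2, z=0: 1 from score versus ERROR from score_new.
verdict: not equivalent; witness: x=-3, y=-2, z=0


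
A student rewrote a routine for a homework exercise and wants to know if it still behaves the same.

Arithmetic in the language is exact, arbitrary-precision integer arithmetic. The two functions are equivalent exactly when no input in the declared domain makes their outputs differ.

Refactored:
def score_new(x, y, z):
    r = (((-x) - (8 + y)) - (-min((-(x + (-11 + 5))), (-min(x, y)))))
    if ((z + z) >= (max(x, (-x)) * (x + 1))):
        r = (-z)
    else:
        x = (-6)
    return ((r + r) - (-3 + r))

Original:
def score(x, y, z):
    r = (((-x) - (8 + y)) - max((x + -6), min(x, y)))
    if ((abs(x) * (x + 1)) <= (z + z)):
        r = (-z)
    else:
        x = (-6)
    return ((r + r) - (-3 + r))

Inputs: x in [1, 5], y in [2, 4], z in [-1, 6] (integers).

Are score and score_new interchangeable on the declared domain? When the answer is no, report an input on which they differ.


The two versions differ — the changes include arithmetic usage differs; and min/max/abs usage differs; and constant usage differs; and comparison usage differs.
Spot check at x=4, y=2, z=3 — score: r becomes -16; next ((abs(x) * (x + 1)) <= (z + z)) evaluates to false; next x becomes -6; next final value -13. score_new: r becomes -16; next ((z + z) >= (max(x, (-x)) * (x + 1))) evaluates to false; next x becomes -6; next final value -13. Both give -13.
Across all 120 domain points the two functions coincide.
verdict: equivalent


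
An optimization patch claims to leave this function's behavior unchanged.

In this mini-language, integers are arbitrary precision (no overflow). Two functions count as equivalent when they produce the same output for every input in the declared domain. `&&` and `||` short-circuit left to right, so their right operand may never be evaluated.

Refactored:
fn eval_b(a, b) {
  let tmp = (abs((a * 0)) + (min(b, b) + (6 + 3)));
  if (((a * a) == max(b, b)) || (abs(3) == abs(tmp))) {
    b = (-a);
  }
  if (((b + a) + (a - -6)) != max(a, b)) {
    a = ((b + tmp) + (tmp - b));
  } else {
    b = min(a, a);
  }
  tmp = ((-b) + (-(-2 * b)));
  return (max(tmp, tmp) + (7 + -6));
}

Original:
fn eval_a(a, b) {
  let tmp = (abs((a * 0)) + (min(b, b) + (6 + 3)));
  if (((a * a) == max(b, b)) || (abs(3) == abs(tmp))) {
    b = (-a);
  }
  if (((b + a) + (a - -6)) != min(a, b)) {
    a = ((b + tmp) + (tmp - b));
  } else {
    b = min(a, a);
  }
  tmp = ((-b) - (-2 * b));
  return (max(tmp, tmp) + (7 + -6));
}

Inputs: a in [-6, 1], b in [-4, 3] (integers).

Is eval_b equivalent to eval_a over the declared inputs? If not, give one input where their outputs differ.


On input a=-6, b=0, eval_a returns -5 while eval_b returns 1.
verdict: not equivalent; witness: a=-6, b=0


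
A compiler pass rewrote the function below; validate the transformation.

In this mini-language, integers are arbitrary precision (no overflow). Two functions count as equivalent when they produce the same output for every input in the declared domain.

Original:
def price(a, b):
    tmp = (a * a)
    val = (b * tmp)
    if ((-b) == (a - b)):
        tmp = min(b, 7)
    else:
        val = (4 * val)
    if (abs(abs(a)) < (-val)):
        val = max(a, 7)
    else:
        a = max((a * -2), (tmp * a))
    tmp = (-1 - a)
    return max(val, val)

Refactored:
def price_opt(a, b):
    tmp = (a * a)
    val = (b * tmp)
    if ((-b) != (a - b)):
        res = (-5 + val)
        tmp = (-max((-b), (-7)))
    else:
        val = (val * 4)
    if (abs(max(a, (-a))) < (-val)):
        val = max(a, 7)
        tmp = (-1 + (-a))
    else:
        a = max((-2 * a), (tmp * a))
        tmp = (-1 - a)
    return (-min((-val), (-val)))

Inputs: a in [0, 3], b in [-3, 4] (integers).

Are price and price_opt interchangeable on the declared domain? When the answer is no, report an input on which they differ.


a=1, b=-1 yields 7 from price but -1 from price_opt.
verdict: not equivalent; witness: a=1, b=-1


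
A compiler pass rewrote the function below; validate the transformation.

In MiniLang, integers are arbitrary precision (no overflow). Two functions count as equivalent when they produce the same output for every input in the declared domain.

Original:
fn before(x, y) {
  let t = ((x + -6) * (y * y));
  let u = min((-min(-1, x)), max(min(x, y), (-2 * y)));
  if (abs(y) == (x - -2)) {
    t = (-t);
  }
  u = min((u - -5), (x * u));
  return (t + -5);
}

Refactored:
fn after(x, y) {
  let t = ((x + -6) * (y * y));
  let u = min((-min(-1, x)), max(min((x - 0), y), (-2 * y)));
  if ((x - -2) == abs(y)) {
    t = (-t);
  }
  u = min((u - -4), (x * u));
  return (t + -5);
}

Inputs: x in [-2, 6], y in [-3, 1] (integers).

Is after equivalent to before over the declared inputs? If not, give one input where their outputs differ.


Equivalent. The one real change (`-5` became `-4`) has no effect anywhere in the declared ranges.
Checked all 45 inputs in the declared domain: the outputs agree on every one.
Spot check at x=-1, y=0 — before: t := 0 | u := 0 | (abs(y) == (x - -2)): false | u := 0 | result -5. after: t := 0 | u := 0 | ((x - -2) == abs(y)): false | u := 0 | result -5. Both give -5.
verdict: equivalent


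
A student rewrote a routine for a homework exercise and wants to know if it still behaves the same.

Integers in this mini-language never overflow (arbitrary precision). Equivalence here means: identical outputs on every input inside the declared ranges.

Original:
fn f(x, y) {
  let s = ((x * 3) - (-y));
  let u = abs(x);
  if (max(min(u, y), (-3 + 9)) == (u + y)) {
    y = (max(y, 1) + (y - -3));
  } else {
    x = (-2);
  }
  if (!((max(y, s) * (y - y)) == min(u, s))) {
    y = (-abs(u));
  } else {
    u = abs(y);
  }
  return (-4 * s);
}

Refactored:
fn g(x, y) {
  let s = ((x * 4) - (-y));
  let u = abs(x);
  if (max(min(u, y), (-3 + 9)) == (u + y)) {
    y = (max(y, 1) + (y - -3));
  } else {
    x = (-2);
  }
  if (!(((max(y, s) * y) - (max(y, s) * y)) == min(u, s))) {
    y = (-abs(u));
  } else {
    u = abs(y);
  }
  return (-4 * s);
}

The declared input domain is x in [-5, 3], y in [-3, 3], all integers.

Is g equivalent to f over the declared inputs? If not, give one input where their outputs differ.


Try x=-5, y=-3.
f: s = -18; u = 5; (max(min(u, y), (-3 + 9)) == (u + y)) -> false; x = -2; (!((max(y, s) * (y - y)) == min(u, s))) -> true; y = -5; return 72
g: s = -23; u = 5; (max(min(u, y), (-3 + 9)) == (u + y)) -> false; x = -2; (!(((max(y, s) * y) - (max(y, s) * y)) == min(u, s))) -> true; y = -5; return 92
72 vs 92 — the two versions disagree here.
verdict: not equivalent; witness: x=-5, y=-3


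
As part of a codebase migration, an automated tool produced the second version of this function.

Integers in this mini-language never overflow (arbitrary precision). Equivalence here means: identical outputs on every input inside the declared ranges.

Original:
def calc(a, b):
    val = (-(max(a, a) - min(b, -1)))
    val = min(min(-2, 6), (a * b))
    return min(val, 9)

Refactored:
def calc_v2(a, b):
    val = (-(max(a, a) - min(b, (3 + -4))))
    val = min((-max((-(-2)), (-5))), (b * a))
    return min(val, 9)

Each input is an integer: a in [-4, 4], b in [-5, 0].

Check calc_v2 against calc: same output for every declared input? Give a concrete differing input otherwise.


Equivalent. The one real change (`6` became `5`) has no effect anywhere in the declared ranges.
Across all 54 domain points the two functions coincide.
Tracing a=-1, b=-3: calc: val=-2, then val=-2, then returns -2 | calc_v2: val=-2, then val=-2, then returns -2 — matching result -2.
verdict: equivalent


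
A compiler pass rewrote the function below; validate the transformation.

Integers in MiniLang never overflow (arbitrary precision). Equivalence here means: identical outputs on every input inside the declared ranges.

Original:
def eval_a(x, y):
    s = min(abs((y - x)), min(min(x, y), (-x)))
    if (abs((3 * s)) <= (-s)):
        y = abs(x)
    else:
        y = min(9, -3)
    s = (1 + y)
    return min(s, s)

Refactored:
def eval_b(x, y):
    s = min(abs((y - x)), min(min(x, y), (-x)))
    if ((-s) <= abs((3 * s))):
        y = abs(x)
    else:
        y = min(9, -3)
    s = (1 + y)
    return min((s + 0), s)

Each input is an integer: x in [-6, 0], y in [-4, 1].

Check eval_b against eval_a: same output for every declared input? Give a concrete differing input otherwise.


Try x=-6, y=-4.
eval_a: s = -6; (abs((3 * s)) <= (-s)) -> false; y = -3; s = -2; return -2
eval_b: s = -6; ((-s) <= abs((3 * s))) -> true; y = 6; s = 7; return 7
-2 against 7: the behavior changed.
verdict: not equivalent; witness: x=-6, y=-4


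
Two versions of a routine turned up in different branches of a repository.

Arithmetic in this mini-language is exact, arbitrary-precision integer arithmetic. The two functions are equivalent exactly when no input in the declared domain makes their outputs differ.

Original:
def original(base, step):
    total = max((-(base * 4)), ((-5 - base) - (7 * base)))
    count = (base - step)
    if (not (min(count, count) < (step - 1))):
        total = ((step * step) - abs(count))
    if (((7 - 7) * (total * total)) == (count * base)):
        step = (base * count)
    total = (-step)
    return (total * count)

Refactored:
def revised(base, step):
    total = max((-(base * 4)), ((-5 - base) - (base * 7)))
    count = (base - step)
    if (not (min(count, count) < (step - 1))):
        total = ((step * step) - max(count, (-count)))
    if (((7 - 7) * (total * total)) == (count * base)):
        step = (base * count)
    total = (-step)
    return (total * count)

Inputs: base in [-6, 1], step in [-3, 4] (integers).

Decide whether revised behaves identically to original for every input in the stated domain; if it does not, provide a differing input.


The two versions differ — the changes include min/max/abs usage differs.
One worked example (base=-6, step=2) — original: total := 43 | count := -8 | (not (min(count, count) < (step - 1))): false | (((7 - 7) * (total * total)) == (count * base)): false | total := -2 | result 16; revised: total := 43 | count := -8 | (not (min(count, count) < (step - 1))): false | (((7 - 7) * (total * total)) == (count * base)): false | total := -2 | result 16; agreement on 16.
Every one of the 64 inputs gives matching results.
verdict: equivalent


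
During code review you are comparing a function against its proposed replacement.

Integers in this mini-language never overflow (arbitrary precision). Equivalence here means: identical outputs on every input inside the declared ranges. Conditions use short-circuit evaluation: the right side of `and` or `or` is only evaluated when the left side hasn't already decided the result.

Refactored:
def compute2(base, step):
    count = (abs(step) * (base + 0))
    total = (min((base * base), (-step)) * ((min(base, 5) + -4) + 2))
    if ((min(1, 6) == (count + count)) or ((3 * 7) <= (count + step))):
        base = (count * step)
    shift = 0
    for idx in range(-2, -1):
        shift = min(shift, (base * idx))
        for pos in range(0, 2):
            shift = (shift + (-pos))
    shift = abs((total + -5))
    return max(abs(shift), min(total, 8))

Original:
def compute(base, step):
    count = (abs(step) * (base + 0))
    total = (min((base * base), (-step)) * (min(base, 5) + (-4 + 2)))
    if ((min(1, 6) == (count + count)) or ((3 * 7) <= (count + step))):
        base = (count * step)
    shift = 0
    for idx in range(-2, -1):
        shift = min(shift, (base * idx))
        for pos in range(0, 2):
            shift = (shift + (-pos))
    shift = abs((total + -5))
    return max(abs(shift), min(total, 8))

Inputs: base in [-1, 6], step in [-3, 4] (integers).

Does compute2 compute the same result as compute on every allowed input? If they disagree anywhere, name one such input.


Behavior is preserved: although same computation, different form, the outputs never diverge.
Spot check at base=-1, step=3 — compute: count = -3; total = 9; ((min(1, 6) == (count + count)) or ((3 * 7) <= (count + step))) -> false; shift = 0; [idx=-2]; shift = 0; [pos=0]; shift = 0; [pos=1]; shift = -1; shift = 4; return 8. compute2: count = -3; total = 9; ((min(1, 6) == (count + count)) or ((3 * 7) <= (count + step))) -> false; shift = 0; [idx=-2]; shift = 0; [pos=0]; shift = 0; [pos=1]; shift = -1; shift = 4; return 8. Both give 8.
Every one of the 64 inputs gives matching results.
verdict: equivalent


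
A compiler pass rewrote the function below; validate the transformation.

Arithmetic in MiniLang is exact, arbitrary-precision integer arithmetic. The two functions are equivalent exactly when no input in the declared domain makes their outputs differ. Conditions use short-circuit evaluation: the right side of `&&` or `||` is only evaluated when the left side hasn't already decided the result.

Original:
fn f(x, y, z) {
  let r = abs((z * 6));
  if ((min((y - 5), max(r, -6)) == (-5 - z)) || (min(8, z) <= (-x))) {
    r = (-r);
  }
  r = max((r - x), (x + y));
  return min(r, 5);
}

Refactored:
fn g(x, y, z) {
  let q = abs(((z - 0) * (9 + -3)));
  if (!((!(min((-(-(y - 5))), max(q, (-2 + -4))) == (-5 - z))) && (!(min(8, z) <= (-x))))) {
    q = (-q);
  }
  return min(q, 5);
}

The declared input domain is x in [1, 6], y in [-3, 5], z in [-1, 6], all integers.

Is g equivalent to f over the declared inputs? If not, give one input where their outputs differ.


Run the pair on x=1, y=-3, z=-1.
f: r=6, then ((min((y - 5), max(r, -6)) == (-5 - z)) || (min(8, z) <= (-x))) is true, then r=-6, then r=-2, then returns -2
g: q=6, then (!((!(min((-(-(y - 5))), max(q, (-2 + -4))) == (-5 - z))) && (!(min(8, z) <= (-x))))) is true, then q=-6, then returns -6
-2 against -6: the behavior changed.
verdict: not equivalent; witness: x=1, y=-3, z=-1


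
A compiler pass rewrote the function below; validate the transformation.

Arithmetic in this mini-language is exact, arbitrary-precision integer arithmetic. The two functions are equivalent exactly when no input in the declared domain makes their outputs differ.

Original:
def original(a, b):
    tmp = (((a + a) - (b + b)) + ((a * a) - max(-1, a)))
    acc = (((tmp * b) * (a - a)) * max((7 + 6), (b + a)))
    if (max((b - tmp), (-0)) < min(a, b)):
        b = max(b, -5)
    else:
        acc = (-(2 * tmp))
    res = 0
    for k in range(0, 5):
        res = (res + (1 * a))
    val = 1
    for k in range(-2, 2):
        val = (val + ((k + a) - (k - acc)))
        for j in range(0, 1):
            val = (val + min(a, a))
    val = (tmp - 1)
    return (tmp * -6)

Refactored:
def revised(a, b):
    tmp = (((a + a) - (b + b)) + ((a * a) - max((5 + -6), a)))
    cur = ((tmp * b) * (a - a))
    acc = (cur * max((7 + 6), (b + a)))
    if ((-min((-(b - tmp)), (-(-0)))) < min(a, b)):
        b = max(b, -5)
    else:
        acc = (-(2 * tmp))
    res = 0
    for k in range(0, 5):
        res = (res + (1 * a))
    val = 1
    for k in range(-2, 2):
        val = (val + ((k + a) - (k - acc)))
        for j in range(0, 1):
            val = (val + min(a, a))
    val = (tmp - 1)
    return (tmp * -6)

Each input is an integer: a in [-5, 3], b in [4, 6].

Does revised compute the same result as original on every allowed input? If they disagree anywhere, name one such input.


Behavior is preserved: although min/max/abs usage differs, plus constant usage differs, plus local variable names differ, plus statement counts differ, plus arithmetic usage differs, the outputs never diverge.
One worked example (a=2, b=4) — original: tmp = -2; acc = 0; (max((b - tmp), (-0)) < min(a, b)) -> false; acc = 4; res = 0; [k=0]; res = 2; [k=1]; res = 4; [k=2]; res = 6; [k=3]; res = 8; [k=4]; res = 10; val = 1; [k=-2]; val = 7; [j=0]; val = 9; [k=-1]; val = 15; [j=0]; val = 17; [k=0]; val = 23; [j=0]; val = 25; [k=1]; val = 31; [j=0]; val = 33; val = -3; return 12; revised: tmp = -2; cur = 0; acc = 0; ((-min((-(b - tmp)), (-(-0)))) < min(a, b)) -> false; acc = 4; res = 0; [k=0]; res = 2; [k=1]; res = 4; [k=2]; res = 6; [k=3]; res = 8; [k=4]; res = 10; val = 1; [k=-2]; val = 7; [j=0]; val = 9; [k=-1]; val = 15; [j=0]; val = 17; [k=0]; val = 23; [j=0]; val = 25; [k=1]; val = 31; [j=0]; val = 33; val = -3; return 12; agreement on 12.
Every one of the 27 inputs gives matching results.
verdict: equivalent
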